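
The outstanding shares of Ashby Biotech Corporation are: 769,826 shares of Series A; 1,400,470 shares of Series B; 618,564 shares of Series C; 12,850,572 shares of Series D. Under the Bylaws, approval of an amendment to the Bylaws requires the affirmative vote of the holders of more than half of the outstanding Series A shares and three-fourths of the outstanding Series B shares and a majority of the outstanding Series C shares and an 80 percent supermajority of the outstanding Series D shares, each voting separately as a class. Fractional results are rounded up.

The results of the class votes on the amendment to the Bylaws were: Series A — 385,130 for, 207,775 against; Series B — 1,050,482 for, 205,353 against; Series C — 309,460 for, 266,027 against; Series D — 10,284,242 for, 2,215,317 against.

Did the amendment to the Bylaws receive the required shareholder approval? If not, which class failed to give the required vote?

Series A: a majority of 769826 is 384914; 384,914 required, 385,130 in favor — approved.
Series B: 3/4 of 1400470 = 1050352.50, rounded up to 1050353; 1,050,353 required, 1,050,482 in favor — approved.
Series C: a majority of 618564 is 309283; 309,283 required, 309,460 in favor — approved.
Series D: 4/5 of 12850572 = 10280457.60, rounded up to 10280458; 10,280,458 required, 10,284,242 in favor — approved.

Approved — every class gave the required vote.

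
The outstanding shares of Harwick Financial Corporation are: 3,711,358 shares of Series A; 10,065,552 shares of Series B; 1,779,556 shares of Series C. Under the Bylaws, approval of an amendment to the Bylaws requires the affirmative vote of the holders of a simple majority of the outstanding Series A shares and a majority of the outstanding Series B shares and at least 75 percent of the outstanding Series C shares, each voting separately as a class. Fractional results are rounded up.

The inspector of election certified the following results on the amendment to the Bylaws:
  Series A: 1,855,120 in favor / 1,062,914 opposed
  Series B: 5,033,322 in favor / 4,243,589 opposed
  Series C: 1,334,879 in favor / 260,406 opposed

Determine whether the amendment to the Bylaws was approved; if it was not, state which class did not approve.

Series A: a majority of 3711358 is 1855680; 1,855,680 required, 1,855,120 in favor — not approved.
Series B: a majority of 10065552 is 5032777; 5,032,777 required, 5,033,322 in favor — approved.
Series C: 3/4 of 1779556 = 1334667; 1,334,667 required, 1,334,879 in favor — approved.

Not approved — the Series A shares did not give the required vote.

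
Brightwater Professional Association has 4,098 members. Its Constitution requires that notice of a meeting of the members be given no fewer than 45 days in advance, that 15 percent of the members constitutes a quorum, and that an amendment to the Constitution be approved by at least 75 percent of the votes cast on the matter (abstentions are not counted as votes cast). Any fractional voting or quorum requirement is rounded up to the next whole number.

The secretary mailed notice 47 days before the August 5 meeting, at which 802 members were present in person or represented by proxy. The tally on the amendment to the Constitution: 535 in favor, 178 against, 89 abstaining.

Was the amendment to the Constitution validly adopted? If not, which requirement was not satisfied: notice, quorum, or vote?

Notice: 47 days given; 45 required. Satisfied.
Quorum: 15% of 4,098 = 614.70, rounded up to 615; 802 present. Satisfied.
Vote: requires three-fourths of the votes cast (802 − 89 abstaining = 713); 3/4 of 713 = 534.75, rounded up to 535, so 535 needed; 535 in favor. Satisfied.

Valid — all requirements satisfied.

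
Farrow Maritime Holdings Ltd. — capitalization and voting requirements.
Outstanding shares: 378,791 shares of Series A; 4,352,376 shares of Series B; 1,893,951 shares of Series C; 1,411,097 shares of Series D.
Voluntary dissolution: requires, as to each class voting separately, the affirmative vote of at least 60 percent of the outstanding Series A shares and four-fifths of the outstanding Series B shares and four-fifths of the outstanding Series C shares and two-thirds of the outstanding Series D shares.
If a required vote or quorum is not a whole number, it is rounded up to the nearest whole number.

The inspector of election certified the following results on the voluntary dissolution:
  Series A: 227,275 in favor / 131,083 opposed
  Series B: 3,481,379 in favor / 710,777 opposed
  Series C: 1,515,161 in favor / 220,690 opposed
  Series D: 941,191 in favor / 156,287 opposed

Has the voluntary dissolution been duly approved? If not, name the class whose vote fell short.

Not approved — the Series B shares did not give the required vote.

Series A: 3/5 of 378791 = 227274.60, rounded up to 227275; 227,275 required, 227,275 in favor — approved.
Series B: 4/5 of 4352376 = 3481900.80, rounded up to 3481901; 3,481,901 required, 3,481,379 in favor — not approved.
Series C: 4/5 of 1893951 = 1515160.80, rounded up to 1515161; 1,515,161 required, 1,515,161 in favor — approved.
Series D: 2/3 of 1411097 = 940731.33, rounded up to 940732; 940,732 required, 941,191 in favor — approved.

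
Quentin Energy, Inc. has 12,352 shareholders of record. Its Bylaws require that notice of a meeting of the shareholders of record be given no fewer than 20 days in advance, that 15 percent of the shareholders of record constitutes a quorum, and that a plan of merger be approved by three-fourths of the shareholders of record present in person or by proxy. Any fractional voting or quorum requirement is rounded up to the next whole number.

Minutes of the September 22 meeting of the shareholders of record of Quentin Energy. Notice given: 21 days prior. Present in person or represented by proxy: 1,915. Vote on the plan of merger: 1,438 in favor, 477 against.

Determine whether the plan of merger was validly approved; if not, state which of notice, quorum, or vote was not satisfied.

Valid — all requirements satisfied.

Notice: 21 days given; 20 required. Satisfied.
Quorum: 15% of 12,352 = 1,852.80, rounded up to 1,853; 1,915 present. Satisfied.
Vote: requires three-fourths of those present (1,915); 3/4 of 1915 = 1436.25, rounded up to 1437, so 1,437 needed; 1,438 in favor. Satisfied.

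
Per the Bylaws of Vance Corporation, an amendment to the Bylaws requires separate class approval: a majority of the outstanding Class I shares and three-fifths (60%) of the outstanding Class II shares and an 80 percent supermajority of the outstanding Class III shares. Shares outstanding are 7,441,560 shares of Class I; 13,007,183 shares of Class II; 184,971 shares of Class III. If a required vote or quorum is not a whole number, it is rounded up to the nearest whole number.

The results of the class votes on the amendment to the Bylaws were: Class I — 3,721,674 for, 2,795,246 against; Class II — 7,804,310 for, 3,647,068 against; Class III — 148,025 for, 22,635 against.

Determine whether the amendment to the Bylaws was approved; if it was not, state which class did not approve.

Approved — every class gave the required vote.

Class I: a majority of 7441560 is 3720781; 3,720,781 required, 3,721,674 in favor — approved.
Class II: 3/5 of 13007183 = 7804309.80, rounded up to 7804310; 7,804,310 required, 7,804,310 in favor — approved.
Class III: 4/5 of 184971 = 147976.80, rounded up to 147977; 147,977 required, 148,025 in favor — approved.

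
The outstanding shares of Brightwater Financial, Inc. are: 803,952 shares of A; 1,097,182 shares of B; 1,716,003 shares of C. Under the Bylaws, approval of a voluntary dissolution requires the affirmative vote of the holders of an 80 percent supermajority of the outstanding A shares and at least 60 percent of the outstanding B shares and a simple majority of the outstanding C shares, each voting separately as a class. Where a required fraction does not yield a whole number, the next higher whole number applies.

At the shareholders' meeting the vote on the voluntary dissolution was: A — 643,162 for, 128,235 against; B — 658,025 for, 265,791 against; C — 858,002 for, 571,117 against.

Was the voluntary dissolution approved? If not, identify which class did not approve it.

A: 4/5 of 803952 = 643161.60, rounded up to 643162; 643,162 required, 643,162 in favor — approved.
B: 3/5 of 1097182 = 658309.20, rounded up to 658310; 658,310 required, 658,025 in favor — not approved.
C: a majority of 1716003 is 858002; 858,002 required, 858,002 in favor — approved.

Not approved — the B shares did not give the required vote.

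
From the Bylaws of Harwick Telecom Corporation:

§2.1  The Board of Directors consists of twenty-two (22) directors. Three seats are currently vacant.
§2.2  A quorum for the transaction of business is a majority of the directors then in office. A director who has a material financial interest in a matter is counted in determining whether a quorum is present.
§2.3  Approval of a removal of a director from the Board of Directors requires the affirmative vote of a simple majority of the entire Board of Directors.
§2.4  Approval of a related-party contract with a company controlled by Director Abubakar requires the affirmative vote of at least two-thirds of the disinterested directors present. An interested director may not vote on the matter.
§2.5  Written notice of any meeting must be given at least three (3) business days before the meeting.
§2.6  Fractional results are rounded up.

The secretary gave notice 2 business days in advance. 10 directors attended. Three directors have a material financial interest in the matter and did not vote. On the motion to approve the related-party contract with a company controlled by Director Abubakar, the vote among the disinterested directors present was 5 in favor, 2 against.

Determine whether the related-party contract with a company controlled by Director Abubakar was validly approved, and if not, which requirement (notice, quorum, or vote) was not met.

Notice: 2 business days given; 3 required (2 < 3). Not satisfied.
Quorum: 10 present (interested directors count toward quorum); quorum is 10. Satisfied.
Vote: the related-party contract with a company controlled by Director Abubakar requires two-thirds of the disinterested directors present (10 − 3 = 7). 2/3 of 7 = 4.67, rounded up to 5, so 5 affirmative votes are needed; 5 voted in favor. Satisfied.

Invalid — notice requirement not satisfied.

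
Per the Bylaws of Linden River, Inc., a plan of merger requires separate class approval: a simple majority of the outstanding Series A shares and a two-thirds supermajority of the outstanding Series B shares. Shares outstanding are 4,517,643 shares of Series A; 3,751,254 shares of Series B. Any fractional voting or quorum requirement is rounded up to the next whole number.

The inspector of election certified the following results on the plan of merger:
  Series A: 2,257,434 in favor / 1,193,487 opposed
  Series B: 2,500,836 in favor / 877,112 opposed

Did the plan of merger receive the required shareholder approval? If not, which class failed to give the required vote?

Not approved — the Series A shares did not give the required vote.

Series A: a majority of 4517643 is 2258822; 2,258,822 required, 2,257,434 in favor — not approved.
Series B: 2/3 of 3751254 = 2500836; 2,500,836 required, 2,500,836 in favor — approved.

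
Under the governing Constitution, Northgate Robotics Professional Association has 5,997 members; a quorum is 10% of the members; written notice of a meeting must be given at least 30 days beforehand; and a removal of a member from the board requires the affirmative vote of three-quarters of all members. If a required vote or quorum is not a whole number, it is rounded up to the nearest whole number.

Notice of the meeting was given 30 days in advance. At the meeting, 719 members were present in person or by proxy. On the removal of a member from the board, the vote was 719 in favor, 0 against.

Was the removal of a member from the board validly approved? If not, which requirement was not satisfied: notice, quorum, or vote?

Notice: 30 days given; 30 required. Satisfied.
Quorum: 10% of 5,997 = 599.70, rounded up to 600; 719 present. Satisfied.
Vote: requires three-fourths of all members (5,997); 3/4 of 5997 = 4497.75, rounded up to 4498, so 4,498 needed; 719 in favor. Not satisfied.

Invalid — vote requirement not satisfied.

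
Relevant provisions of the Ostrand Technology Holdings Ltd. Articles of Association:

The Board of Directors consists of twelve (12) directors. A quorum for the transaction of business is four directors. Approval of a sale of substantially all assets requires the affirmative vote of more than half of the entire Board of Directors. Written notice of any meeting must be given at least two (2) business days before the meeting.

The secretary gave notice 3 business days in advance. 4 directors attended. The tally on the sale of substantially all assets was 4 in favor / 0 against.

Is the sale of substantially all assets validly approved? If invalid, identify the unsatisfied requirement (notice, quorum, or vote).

Invalid — vote requirement not satisfied.

Notice: 3 business days given; 2 required (3 ≥ 2). Satisfied.
Quorum: 4 present; quorum is 4. Satisfied.
Vote: the sale of substantially all assets requires a majority of the entire Board of Directors (12). A majority of 12 is 7, so 7 affirmative votes are needed; 4 voted in favor. Not satisfied.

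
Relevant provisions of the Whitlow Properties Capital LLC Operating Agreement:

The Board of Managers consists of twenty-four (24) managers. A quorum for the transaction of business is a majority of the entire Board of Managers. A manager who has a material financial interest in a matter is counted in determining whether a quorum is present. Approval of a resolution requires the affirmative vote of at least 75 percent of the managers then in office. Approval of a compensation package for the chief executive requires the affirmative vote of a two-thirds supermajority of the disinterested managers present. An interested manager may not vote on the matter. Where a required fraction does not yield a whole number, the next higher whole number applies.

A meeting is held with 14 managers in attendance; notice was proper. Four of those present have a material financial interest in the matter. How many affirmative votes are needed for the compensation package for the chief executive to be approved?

7

The compensation package for the chief executive requires two-thirds of the disinterested managers present (14 − 4 = 10).
2/3 of 10 = 6.67, rounded up to 7.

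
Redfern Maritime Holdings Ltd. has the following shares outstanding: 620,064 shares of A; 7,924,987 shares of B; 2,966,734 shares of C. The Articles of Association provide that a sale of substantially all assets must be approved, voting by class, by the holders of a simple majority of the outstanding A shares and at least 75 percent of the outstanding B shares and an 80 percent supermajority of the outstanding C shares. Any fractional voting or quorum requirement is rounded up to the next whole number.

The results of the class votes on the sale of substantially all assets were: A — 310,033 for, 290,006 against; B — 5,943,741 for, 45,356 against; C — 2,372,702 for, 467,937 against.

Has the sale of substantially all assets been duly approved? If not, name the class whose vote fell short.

Not approved — the C shares did not give the required vote.

A: a majority of 620064 is 310033; 310,033 required, 310,033 in favor — approved.
B: 3/4 of 7924987 = 5943740.25, rounded up to 5943741; 5,943,741 required, 5,943,741 in favor — approved.
C: 4/5 of 2966734 = 2373387.20, rounded up to 2373388; 2,373,388 required, 2,372,702 in favor — not approved.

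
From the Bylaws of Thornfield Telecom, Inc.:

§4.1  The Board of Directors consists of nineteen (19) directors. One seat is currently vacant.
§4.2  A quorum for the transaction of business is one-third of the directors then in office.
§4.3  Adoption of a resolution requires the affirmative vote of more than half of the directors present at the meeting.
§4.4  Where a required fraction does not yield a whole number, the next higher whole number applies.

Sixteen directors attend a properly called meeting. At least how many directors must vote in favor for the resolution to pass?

9

The resolution requires a majority of the directors present (16).
A majority of 16 is 9.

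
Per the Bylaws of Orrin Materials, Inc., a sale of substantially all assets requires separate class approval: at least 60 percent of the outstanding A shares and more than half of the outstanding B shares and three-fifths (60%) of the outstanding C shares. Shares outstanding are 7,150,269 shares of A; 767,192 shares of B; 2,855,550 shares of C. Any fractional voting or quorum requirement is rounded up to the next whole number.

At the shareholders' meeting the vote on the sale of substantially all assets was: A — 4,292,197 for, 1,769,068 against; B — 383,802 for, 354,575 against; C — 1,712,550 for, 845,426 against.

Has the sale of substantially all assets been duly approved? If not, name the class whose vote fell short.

Not approved — the C shares did not give the required vote.

A: 3/5 of 7150269 = 4290161.40, rounded up to 4290162; 4,290,162 required, 4,292,197 in favor — approved.
B: a majority of 767192 is 383597; 383,597 required, 383,802 in favor — approved.
C: 3/5 of 2855550 = 1713330; 1,713,330 required, 1,712,550 in favor — not approved.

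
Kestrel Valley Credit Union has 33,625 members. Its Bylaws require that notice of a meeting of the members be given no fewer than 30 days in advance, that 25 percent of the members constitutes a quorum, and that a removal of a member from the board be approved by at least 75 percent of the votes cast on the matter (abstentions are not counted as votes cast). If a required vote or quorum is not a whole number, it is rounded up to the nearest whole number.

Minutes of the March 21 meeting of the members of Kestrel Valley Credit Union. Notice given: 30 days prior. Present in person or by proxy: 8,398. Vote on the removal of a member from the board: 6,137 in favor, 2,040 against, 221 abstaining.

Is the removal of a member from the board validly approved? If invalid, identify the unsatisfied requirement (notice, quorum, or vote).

Invalid — quorum requirement not satisfied.

Notice: 30 days given; 30 required. Satisfied.
Quorum: 25% of 33,625 = 8,406.25, rounded up to 8,407; 8,398 present. Not satisfied.
Vote: requires three-fourths of the votes cast (8,398 − 221 abstaining = 8,177); 3/4 of 8177 = 6132.75, rounded up to 6133, so 6,133 needed; 6,137 in favor. Satisfied.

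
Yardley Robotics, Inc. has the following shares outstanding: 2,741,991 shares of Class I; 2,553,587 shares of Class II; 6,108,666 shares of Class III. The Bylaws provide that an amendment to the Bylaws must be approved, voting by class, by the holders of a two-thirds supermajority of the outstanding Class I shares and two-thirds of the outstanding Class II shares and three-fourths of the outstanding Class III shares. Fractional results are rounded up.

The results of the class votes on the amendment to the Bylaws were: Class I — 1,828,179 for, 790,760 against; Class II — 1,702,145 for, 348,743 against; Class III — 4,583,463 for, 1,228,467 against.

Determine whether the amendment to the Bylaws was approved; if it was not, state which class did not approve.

Not approved — the Class II shares did not give the required vote.

Class I: 2/3 of 2741991 = 1827994; 1,827,994 required, 1,828,179 in favor — approved.
Class II: 2/3 of 2553587 = 1702391.33, rounded up to 1702392; 1,702,392 required, 1,702,145 in favor — not approved.
Class III: 3/4 of 6108666 = 4581499.50, rounded up to 4581500; 4,581,500 required, 4,583,463 in favor — approved.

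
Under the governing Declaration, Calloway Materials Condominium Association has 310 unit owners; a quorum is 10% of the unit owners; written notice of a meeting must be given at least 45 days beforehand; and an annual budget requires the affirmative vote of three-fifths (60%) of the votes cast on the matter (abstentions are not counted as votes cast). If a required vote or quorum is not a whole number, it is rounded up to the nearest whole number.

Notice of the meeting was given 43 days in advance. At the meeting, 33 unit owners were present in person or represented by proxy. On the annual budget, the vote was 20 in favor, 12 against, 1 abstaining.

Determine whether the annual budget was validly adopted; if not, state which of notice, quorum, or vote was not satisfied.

Invalid — notice requirement not satisfied.

Notice: 43 days given; 45 required. Not satisfied.
Quorum: 10% of 310 = 31; 33 present. Satisfied.
Vote: requires three-fifths of the votes cast (33 − 1 abstaining = 32); 3/5 of 32 = 19.20, rounded up to 20, so 20 needed; 20 in favor. Satisfied.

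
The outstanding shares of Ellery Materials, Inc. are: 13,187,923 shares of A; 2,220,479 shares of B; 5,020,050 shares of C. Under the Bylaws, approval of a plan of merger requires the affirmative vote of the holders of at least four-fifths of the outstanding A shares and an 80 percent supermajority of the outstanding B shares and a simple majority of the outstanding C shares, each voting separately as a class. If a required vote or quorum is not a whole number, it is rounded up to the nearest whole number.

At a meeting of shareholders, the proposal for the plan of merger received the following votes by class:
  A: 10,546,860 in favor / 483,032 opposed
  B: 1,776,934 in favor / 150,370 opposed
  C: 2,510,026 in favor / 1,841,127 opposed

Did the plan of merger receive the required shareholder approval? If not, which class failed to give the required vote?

Not approved — the A shares did not give the required vote.

A: 4/5 of 13187923 = 10550338.40, rounded up to 10550339; 10,550,339 required, 10,546,860 in favor — not approved.
B: 4/5 of 2220479 = 1776383.20, rounded up to 1776384; 1,776,384 required, 1,776,934 in favor — approved.
C: a majority of 5020050 is 2510026; 2,510,026 required, 2,510,026 in favor — approved.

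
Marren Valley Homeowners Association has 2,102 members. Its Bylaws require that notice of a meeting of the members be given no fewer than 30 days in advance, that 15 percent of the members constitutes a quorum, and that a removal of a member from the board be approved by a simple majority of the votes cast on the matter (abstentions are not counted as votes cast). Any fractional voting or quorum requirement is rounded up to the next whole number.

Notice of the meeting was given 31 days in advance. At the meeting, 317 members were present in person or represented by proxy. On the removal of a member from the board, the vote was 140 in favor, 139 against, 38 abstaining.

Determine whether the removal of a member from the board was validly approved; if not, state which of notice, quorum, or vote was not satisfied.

Notice: 31 days given; 30 required. Satisfied.
Quorum: 15% of 2,102 = 315.30, rounded up to 316; 317 present. Satisfied.
Vote: requires a majority of the votes cast (317 − 38 abstaining = 279); a majority of 279 is 140, so 140 needed; 140 in favor. Satisfied.

Valid — all requirements satisfied.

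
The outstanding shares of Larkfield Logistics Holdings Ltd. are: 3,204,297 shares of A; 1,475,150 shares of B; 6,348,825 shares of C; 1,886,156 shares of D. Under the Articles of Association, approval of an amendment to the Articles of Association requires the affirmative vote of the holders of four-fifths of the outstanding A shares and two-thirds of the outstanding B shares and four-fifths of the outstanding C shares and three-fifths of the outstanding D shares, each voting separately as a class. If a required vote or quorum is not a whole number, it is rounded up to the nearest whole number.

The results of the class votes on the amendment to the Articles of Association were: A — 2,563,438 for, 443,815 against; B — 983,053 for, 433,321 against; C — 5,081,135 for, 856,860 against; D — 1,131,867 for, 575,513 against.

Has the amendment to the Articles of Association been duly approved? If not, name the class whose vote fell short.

Not approved — the B shares did not give the required vote.

A: 4/5 of 3204297 = 2563437.60, rounded up to 2563438; 2,563,438 required, 2,563,438 in favor — approved.
B: 2/3 of 1475150 = 983433.33, rounded up to 983434; 983,434 required, 983,053 in favor — not approved.
C: 4/5 of 6348825 = 5079060; 5,079,060 required, 5,081,135 in favor — approved.
D: 3/5 of 1886156 = 1131693.60, rounded up to 1131694; 1,131,694 required, 1,131,867 in favor — approved.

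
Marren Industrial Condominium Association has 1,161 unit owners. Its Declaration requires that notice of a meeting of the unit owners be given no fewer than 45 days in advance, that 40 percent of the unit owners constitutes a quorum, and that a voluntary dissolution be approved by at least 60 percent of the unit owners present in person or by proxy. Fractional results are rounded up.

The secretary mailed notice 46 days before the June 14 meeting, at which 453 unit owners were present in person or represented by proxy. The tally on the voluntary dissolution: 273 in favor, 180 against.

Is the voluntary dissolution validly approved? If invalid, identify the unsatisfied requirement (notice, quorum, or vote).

Invalid — quorum requirement not satisfied.

Notice: 46 days given; 45 required. Satisfied.
Quorum: 40% of 1,161 = 464.40, rounded up to 465; 453 present. Not satisfied.
Vote: requires three-fifths of those present (453); 3/5 of 453 = 271.80, rounded up to 272, so 272 needed; 273 in favor. Satisfied.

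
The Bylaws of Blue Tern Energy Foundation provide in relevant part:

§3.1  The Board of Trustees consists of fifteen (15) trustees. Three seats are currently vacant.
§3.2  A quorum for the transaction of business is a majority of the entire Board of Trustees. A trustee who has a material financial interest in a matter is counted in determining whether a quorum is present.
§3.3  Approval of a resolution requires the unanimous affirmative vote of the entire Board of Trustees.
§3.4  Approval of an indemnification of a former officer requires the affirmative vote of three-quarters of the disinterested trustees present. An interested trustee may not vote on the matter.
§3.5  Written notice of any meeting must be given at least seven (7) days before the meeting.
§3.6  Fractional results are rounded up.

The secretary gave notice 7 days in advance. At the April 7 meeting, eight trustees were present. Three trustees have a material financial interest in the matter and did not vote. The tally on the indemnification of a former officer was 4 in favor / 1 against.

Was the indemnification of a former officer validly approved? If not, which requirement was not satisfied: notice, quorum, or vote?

Notice: 7 days given; 7 required (7 ≥ 7). Satisfied.
Quorum: 8 present (interested trustees count toward quorum); quorum is 8. Satisfied.
Vote: the indemnification of a former officer requires three-fourths of the disinterested trustees present (8 − 3 = 5). 3/4 of 5 = 3.75, rounded up to 4, so 4 affirmative votes are needed; 4 voted in favor. Satisfied.

Valid — all requirements satisfied.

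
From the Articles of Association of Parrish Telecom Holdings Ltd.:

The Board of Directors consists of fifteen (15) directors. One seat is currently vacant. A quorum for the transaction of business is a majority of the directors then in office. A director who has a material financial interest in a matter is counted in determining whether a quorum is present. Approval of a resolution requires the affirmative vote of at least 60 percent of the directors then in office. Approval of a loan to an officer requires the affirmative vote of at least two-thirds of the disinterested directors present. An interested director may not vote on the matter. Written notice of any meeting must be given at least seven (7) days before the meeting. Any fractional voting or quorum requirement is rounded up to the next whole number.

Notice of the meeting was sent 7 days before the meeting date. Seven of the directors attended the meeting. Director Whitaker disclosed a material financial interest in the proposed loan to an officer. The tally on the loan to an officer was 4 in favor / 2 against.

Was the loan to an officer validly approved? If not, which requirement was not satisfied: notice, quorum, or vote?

Notice: 7 days given; 7 required (7 ≥ 7). Satisfied.
Quorum: 7 present (interested directors count toward quorum); quorum is 8. Not satisfied.
Vote: the loan to an officer requires two-thirds of the disinterested directors present (7 − 1 = 6). 2/3 of 6 = 4, so 4 affirmative votes are needed; 4 voted in favor. Satisfied. (Moot — without a quorum no business can be validly transacted.)

Invalid — quorum requirement not satisfied.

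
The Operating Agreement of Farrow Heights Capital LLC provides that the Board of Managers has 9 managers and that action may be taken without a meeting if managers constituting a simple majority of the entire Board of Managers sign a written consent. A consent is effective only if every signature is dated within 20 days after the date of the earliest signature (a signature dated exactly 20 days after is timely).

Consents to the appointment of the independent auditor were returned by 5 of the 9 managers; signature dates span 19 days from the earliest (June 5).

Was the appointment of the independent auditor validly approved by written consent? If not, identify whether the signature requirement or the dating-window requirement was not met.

Effective — both the signature and dating-window requirements are satisfied.

Signatures required: a simple majority of 9 — a majority of 9 is 5, so 5 needed; 5 signed. Sufficient.
Dating window: the latest signature is 19 days after the earliest; the limit is 20 days. Within the window.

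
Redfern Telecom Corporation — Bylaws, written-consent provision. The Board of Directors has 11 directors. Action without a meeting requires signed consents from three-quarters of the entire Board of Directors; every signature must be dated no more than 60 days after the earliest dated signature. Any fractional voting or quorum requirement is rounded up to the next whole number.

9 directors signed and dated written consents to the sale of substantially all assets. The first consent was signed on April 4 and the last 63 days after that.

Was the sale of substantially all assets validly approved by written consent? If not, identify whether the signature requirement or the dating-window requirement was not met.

Signatures required: three-quarters of 11 — 3/4 of 11 = 8.25, rounded up to 9, so 9 needed; 9 signed. Sufficient.
Dating window: the latest signature is 63 days after the earliest; the limit is 60 days. Outside the window.

Not effective — dating-window requirement not satisfied.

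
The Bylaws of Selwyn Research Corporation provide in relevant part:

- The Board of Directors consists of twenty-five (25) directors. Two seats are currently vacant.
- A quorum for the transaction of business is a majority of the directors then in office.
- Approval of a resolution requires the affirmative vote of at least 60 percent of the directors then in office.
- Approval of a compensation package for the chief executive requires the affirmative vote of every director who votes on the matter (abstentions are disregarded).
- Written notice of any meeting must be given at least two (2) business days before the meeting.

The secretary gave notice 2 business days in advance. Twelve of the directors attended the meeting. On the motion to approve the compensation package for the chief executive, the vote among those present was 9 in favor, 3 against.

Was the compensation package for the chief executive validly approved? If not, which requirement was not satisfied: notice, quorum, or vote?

Invalid — vote requirement not satisfied.

Notice: 2 business days given; 2 required (2 ≥ 2). Satisfied.
Quorum: 12 present; quorum is 12. Satisfied.
Vote: the compensation package for the chief executive requires the unanimous vote of the votes cast (12). Unanimous means all 12, so 12 affirmative votes are needed; 9 voted in favor. Not satisfied.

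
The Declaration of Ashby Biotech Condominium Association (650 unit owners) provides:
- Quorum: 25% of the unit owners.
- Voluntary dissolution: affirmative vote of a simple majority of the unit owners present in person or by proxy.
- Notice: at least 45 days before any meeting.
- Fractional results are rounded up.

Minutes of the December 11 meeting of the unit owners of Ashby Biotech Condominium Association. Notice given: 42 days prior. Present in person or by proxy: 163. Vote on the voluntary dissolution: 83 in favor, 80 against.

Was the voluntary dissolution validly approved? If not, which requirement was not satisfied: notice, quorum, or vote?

Notice: 42 days given; 45 required. Not satisfied.
Quorum: 25% of 650 = 162.50, rounded up to 163; 163 present. Satisfied.
Vote: requires a majority of those present (163); a majority of 163 is 82, so 82 needed; 83 in favor. Satisfied.

Invalid — notice requirement not satisfied.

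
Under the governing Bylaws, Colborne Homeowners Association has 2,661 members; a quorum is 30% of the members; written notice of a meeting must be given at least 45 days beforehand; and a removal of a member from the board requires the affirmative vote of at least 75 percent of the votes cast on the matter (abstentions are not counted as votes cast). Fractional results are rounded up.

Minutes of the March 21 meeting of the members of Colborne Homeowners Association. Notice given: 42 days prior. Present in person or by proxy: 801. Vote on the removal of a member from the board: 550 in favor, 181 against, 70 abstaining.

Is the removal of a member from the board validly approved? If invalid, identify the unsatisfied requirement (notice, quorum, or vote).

Invalid — notice requirement not satisfied.

Notice: 42 days given; 45 required. Not satisfied.
Quorum: 30% of 2,661 = 798.30, rounded up to 799; 801 present. Satisfied.
Vote: requires three-fourths of the votes cast (801 − 70 abstaining = 731); 3/4 of 731 = 548.25, rounded up to 549, so 549 needed; 550 in favor. Satisfied.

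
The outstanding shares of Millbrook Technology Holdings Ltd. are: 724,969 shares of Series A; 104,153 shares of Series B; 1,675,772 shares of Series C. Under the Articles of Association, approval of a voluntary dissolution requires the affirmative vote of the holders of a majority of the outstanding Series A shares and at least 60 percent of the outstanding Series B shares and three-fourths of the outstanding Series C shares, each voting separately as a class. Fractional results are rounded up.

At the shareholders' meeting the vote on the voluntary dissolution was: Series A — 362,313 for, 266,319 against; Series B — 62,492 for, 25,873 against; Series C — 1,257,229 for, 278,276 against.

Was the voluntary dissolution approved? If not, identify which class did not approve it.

Series A: a majority of 724969 is 362485; 362,485 required, 362,313 in favor — not approved.
Series B: 3/5 of 104153 = 62491.80, rounded up to 62492; 62,492 required, 62,492 in favor — approved.
Series C: 3/4 of 1675772 = 1256829; 1,256,829 required, 1,257,229 in favor — approved.

Not approved — the Series A shares did not give the required vote.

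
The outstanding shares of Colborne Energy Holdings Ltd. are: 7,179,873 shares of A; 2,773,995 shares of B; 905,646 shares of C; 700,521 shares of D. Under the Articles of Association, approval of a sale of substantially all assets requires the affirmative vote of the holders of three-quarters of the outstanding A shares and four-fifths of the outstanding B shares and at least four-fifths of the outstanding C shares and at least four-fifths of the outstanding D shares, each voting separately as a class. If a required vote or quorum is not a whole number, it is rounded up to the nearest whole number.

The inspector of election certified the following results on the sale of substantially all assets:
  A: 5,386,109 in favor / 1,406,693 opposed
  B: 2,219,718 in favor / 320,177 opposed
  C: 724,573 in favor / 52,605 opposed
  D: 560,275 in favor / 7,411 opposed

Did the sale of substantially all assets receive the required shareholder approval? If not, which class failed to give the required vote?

A: 3/4 of 7179873 = 5384904.75, rounded up to 5384905; 5,384,905 required, 5,386,109 in favor — approved.
B: 4/5 of 2773995 = 2219196; 2,219,196 required, 2,219,718 in favor — approved.
C: 4/5 of 905646 = 724516.80, rounded up to 724517; 724,517 required, 724,573 in favor — approved.
D: 4/5 of 700521 = 560416.80, rounded up to 560417; 560,417 required, 560,275 in favor — not approved.

Not approved — the D shares did not give the required vote.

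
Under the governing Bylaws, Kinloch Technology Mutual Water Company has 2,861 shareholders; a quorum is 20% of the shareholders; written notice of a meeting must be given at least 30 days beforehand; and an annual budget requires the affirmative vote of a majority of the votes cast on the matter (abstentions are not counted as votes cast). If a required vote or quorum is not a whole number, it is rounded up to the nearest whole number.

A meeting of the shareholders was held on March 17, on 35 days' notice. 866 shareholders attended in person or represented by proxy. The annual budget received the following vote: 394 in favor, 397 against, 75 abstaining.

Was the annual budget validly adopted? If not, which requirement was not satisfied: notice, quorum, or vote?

Invalid — vote requirement not satisfied.

Notice: 35 days given; 30 required. Satisfied.
Quorum: 20% of 2,861 = 572.20, rounded up to 573; 866 present. Satisfied.
Vote: requires a majority of the votes cast (866 − 75 abstaining = 791); a majority of 791 is 396, so 396 needed; 394 in favor. Not satisfied.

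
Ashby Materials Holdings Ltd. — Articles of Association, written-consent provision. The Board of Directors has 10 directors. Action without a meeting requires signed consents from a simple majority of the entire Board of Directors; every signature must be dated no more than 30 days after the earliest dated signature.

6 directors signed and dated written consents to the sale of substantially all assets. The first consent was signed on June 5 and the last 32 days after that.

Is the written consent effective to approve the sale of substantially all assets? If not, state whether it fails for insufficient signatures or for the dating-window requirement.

Signatures required: a simple majority of 10 — a majority of 10 is 6, so 6 needed; 6 signed. Sufficient.
Dating window: the latest signature is 32 days after the earliest; the limit is 30 days. Outside the window.

Not effective — dating-window requirement not satisfied.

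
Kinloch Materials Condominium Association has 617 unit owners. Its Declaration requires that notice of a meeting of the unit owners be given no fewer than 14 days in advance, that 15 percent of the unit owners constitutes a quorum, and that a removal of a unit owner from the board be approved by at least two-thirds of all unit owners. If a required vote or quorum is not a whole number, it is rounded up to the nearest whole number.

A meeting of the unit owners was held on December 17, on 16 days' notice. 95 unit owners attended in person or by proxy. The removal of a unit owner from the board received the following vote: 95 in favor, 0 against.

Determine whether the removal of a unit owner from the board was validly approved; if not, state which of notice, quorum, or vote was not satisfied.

Invalid — vote requirement not satisfied.

Notice: 16 days given; 14 required. Satisfied.
Quorum: 15% of 617 = 92.55, rounded up to 93; 95 present. Satisfied.
Vote: requires two-thirds of all unit owners (617); 2/3 of 617 = 411.33, rounded up to 412, so 412 needed; 95 in favor. Not satisfied.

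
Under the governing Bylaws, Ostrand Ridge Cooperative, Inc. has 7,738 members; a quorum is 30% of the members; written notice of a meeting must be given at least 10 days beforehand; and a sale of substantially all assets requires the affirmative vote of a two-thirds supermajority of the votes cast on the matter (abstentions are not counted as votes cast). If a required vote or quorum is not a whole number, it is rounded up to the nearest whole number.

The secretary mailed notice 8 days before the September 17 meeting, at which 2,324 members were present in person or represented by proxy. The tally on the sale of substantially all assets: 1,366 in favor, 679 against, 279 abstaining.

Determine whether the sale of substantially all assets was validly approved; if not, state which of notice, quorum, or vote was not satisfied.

Invalid — notice requirement not satisfied.

Notice: 8 days given; 10 required. Not satisfied.
Quorum: 30% of 7,738 = 2,321.40, rounded up to 2,322; 2,324 present. Satisfied.
Vote: requires two-thirds of the votes cast (2,324 − 279 abstaining = 2,045); 2/3 of 2045 = 1363.33, rounded up to 1364, so 1,364 needed; 1,366 in favor. Satisfied.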